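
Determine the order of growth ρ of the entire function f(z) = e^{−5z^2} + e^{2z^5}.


Each summand is entire of order 2 and 5 respectively (as in the single-exponential case). The order of a sum is at most the max of the orders, so ρ ≤ 5. For the lower bound: on |z|=r choose arg z so that 2z^5 is real positive; then |e^{2z^5}| = e^{2r^5} while |e^{-5z^2}| ≤ e^{5r^2} = o(e^{2r^5}). So |f| ≥ e^{2r^5}(1 − o(1)) and ρ ≥ 5. Hence ρ = max(2, 5) = 5.
Therefore ρ = 5.

Order ρ = 5.


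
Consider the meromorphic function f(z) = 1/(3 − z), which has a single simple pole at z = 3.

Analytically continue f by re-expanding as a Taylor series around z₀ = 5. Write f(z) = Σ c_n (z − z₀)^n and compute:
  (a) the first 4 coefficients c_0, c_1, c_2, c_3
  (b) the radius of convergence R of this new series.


Let w = z − z₀, so z = z₀ + w.
Then 3 − z = 3 − (z₀ + w) = (3 − z₀) − w = -2 − w.
f(z) = 1/(-2 − w) = (1/(-2)) · 1/(1 − w/(-2)) = Σ_{n≥0} w^n / (-2)^(n+1).
So c_n = 1/(-2)^(n+1):
  c_0 = 1/(-2)^1 = -1/2.
  c_1 = 1/(-2)^2 = 1/4.
  c_2 = 1/(-2)^3 = -1/8.
  c_3 = 1/(-2)^4 = 1/16.
The series is valid for |w/d| < 1, i.e. |z − z₀| < |d|.
Radius of convergence: R = |3 − z₀| = |-2| = 2 (distance from z₀ to the singularity z = 3).

c_0 = -1/2, c_1 = 1/4, c_2 = -1/8, c_3 = 1/16; R = 2.


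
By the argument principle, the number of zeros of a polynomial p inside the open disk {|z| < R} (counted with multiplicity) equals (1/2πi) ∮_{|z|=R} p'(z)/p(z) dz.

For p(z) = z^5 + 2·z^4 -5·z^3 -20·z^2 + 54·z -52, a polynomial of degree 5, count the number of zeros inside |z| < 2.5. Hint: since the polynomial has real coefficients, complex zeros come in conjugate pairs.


The zeros of p are: (1 + 1i), (1 - 1i), 2, (-3 + 2i), (-3 - 2i).
Their magnitudes are: 1.414, 1.414, 2, 3.606, 3.606.
Zeros with |z| < R = 2.5: (1 + 1i), (1 - 1i), 2.
Count = 3.
By the argument principle, (1/2πi) ∮_{|z|=R} p'(z)/p(z) dz equals exactly this count.

Number of zeros inside |z| < 2.5: 3.


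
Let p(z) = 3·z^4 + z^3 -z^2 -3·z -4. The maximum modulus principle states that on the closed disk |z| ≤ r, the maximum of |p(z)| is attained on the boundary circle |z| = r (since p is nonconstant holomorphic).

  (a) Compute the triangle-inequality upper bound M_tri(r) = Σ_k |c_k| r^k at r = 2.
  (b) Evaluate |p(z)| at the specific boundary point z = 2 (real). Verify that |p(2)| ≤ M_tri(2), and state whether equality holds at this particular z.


Coefficients: c_0 = -4, c_1 = -3, c_2 = -1, c_3 = 1, c_4 = 3. Radius r = 2.
Part (a). Triangle bound: M_tri(r) = Σ_k |c_k| r^k
  = |-4|·2^0 + |-3|·2^1 + |-1|·2^2 + |1|·2^3 + |3|·2^4
  = 4 + 6 + 4 + 8 + 48 = 70.
This bounds M(r) := max_{|z|=r} |p(z)| from above; equality holds iff all terms c_k z^k can be made to align in phase at a single z on |z|=r.
Part (b). At z = 2 (real, on the circle |z| = r):
  p(2) = (-4)·2^0 + (-3)·2^1 + (-1)·2^2 + (1)·2^3 + (3)·2^4 = 42.
  |p(2)| = 42.
Check: |p(2)| = 42 ≤ 70 = M_tri(2). ✓ Equality does not hold at z = 2 (the coefficients have mixed signs, so the terms do not all align in phase there).

M_tri(2) = 70; |p(2)| = 42; equality at z=2: no.


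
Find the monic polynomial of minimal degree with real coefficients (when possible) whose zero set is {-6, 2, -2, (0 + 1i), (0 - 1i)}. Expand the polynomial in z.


The polynomial is p(z) = ∏_{α ∈ S} (z − α), where S = {-6, 2, -2, (0 + 1i), (0 - 1i)}.
Expanding the product yields: p(z) = z^5 + 6·z^4 -3·z^3 -18·z^2 -4·z -24.
Note conjugate pairs combine to real quadratics: (z − (0+1i))(z − (0−1i)) = z² + 1.
The resulting polynomial has degree 5 and real coefficients as required.

p(z) = z^5 + 6·z^4 -3·z^3 -18·z^2 -4·z -24.


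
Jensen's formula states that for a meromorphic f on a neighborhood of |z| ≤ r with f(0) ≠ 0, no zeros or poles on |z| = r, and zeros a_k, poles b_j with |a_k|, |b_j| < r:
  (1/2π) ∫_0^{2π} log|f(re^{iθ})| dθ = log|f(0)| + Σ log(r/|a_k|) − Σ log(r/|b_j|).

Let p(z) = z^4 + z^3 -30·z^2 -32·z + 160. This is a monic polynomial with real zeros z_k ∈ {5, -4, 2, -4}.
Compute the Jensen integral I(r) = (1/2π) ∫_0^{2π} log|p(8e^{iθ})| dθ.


Zeros: -4, -4, 2, 5; r = 8.
Inside |z| < r: -4, -4, 2, 5. Outside (|z| ≥ r): ∅.
p(0) = 160, so log|p(0)| = log(160) = 5.0752.
Apply Jensen: I(r) = log|p(0)| + Σ_k log(r/|z_k|), summed over zeros inside |z| < r.
  log(r/|z_k|) for z_k = 5: log(8/5) = 0.4700
  log(r/|z_k|) for z_k = -4: log(8/4) = 0.6931
  log(r/|z_k|) for z_k = 2: log(8/2) = 1.3863
  log(r/|z_k|) for z_k = -4: log(8/4) = 0.6931
Sum over inside zeros: 3.2426.
I(r) = log|p(0)| + (inside sum) = 5.0752 + 3.2426 = 8.3178.
Closed form (all zeros inside, monic): I(r) = n·log(r) = 4·log(8) = 8.3178. ✓

I(r) ≈ 8.3178.


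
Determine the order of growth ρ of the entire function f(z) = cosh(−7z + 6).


cosh(w) is a linear combination of e^{iw} and e^{−iw} (or e^w, e^{−w} in the hyperbolic case), so |cosh(w)| ≤ e^{|w|}. With w = −7z + 6, |w| ≤ 7|z| + 6 = 7r + 6 on |z| = r, giving M(r) ≤ e^{7r + 6}, so ρ ≤ 1. On a suitable ray (z = it for sin/cos; z = t for sinh/cosh, t real → ∞), |cosh(−7z + 6)| grows like e^{7|t|}/2, so ρ ≥ 1. Hence ρ = 1.
Therefore ρ = 1.

Order ρ = 1.


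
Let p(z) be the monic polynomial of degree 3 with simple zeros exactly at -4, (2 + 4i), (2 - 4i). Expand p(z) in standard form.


The polynomial is p(z) = ∏_{α ∈ S} (z − α), where S = {-4, (2 + 4i), (2 - 4i)}.
Expanding the product yields: p(z) = z^3 + 4·z + 80.
Note conjugate pairs combine to real quadratics: (z − (2+4i))(z − (2−4i)) = z² − 4z + 20.
The resulting polynomial has degree 3 and real coefficients as required.

p(z) = z^3 + 4·z + 80.


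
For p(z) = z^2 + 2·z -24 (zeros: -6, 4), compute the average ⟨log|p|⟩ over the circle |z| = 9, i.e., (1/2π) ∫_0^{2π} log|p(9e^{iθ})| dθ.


Zeros: -6, 4; r = 9.
Inside |z| < r: -6, 4. Outside (|z| ≥ r): ∅.
p(0) = -24, so log|p(0)| = log(24) = 3.1781.
Apply Jensen: I(r) = log|p(0)| + Σ_k log(r/|z_k|), summed over zeros inside |z| < r.
  log(r/|z_k|) for z_k = -6: log(9/6) = 0.4055
  log(r/|z_k|) for z_k = 4: log(9/4) = 0.8109
Sum over inside zeros: 1.2164.
I(r) = log|p(0)| + (inside sum) = 3.1781 + 1.2164 = 4.3944.
Closed form (all zeros inside, monic): I(r) = n·log(r) = 2·log(9) = 4.3944. ✓

I(r) ≈ 4.3944.


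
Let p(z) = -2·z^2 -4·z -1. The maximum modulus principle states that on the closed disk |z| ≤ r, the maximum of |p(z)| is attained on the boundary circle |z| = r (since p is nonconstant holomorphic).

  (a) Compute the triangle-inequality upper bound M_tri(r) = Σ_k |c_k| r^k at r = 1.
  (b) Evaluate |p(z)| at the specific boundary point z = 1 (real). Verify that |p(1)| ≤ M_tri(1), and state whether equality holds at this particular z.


Coefficients: c_0 = -1, c_1 = -4, c_2 = -2. Radius r = 1.
Part (a). Triangle bound: M_tri(r) = Σ_k |c_k| r^k
  = |-1|·1^0 + |-4|·1^1 + |-2|·1^2
  = 1 + 4 + 2 = 7.
This bounds M(r) := max_{|z|=r} |p(z)| from above; equality holds iff all terms c_k z^k can be made to align in phase at a single z on |z|=r.
Part (b). At z = 1 (real, on the circle |z| = r):
  p(1) = (-1)·1^0 + (-4)·1^1 + (-2)·1^2 = -7.
  |p(1)| = 7.
Since all nonzero coefficients share the same sign, |p(1)| = 7 = M_tri(1); the triangle bound is attained at z = 1, so in fact M(r) = 7.

M_tri(1) = 7; |p(1)| = 7; equality at z=1: yes.


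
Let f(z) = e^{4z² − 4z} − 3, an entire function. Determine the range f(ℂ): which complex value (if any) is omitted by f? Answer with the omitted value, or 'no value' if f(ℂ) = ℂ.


Little Picard bounds the complement of f(ℂ) to at most one point.
The exponent g(z) = 4z² − 4z is a nonconstant polynomial, hence surjective onto ℂ. So e^{g(z)} takes every value in {e^w : w ∈ ℂ} = ℂ ∖ {0}. Adding -3 shifts the range to ℂ ∖ {-3}. f omits exactly -3.

Omitted value: -3.


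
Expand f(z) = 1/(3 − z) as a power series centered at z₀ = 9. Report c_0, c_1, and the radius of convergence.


Let w = z − z₀, so z = z₀ + w.
Then 3 − z = 3 − (z₀ + w) = (3 − z₀) − w = -6 − w.
f(z) = 1/(-6 − w) = (1/(-6)) · 1/(1 − w/(-6)) = Σ_{n≥0} w^n / (-6)^(n+1).
So c_n = 1/(-6)^(n+1):
  c_0 = 1/(-6)^1 = -1/6.
  c_1 = 1/(-6)^2 = 1/36.
The series is valid for |w/d| < 1, i.e. |z − z₀| < |d|.
Radius of convergence: R = |3 − z₀| = |-6| = 6 (distance from z₀ to the singularity z = 3).

c_0 = -1/6, c_1 = 1/36; R = 6.


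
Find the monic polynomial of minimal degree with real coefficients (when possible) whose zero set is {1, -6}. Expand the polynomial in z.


The polynomial is p(z) = ∏_{α ∈ S} (z − α), where S = {1, -6}.
Expanding the product yields: p(z) = z^2 + 5·z -6.
The resulting polynomial has degree 2 and real coefficients as required.

p(z) = z^2 + 5·z -6.


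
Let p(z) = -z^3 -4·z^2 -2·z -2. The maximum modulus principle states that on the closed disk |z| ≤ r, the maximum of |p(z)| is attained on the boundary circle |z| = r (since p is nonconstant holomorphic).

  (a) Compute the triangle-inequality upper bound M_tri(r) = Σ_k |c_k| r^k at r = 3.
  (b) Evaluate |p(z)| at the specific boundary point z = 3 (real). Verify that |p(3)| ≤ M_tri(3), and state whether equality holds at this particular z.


Coefficients: c_0 = -2, c_1 = -2, c_2 = -4, c_3 = -1. Radius r = 3.
Part (a). Triangle bound: M_tri(r) = Σ_k |c_k| r^k
  = |-2|·3^0 + |-2|·3^1 + |-4|·3^2 + |-1|·3^3
  = 2 + 6 + 36 + 27 = 71.
This bounds M(r) := max_{|z|=r} |p(z)| from above; equality holds iff all terms c_k z^k can be made to align in phase at a single z on |z|=r.
Part (b). At z = 3 (real, on the circle |z| = r):
  p(3) = (-2)·3^0 + (-2)·3^1 + (-4)·3^2 + (-1)·3^3 = -71.
  |p(3)| = 71.
Since all nonzero coefficients share the same sign, |p(3)| = 71 = M_tri(3); the triangle bound is attained at z = 3, so in fact M(r) = 71.

M_tri(3) = 71; |p(3)| = 71; equality at z=3: yes.


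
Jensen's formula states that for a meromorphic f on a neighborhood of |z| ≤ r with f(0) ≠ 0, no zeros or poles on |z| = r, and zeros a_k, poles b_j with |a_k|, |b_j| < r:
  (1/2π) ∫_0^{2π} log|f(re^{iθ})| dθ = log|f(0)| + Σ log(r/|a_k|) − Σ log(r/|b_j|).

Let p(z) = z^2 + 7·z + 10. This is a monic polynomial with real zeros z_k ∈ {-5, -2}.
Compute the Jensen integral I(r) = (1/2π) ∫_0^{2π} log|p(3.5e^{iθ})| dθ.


Zeros: -5, -2; r = 3.5.
Inside |z| < r: -2. Outside (|z| ≥ r): -5.
p(0) = 10, so log|p(0)| = log(10) = 2.3026.
Apply Jensen: I(r) = log|p(0)| + Σ_k log(r/|z_k|), summed over zeros inside |z| < r.
  log(r/|z_k|) for z_k = -2: log(3.5/2) = 0.5596
  Outside zeros (-5) contribute nothing to the Jensen sum.
Sum over inside zeros: 0.5596.
I(r) = log|p(0)| + (inside sum) = 2.3026 + 0.5596 = 2.8622.
Note: since some zeros are outside |z| ≤ r, the simplified n·log(r) form does NOT apply — only the inside zeros contribute.

I(r) ≈ 2.8622.


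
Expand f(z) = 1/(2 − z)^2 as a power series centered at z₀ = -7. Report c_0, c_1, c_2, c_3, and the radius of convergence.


Let w = z − z₀, so z = z₀ + w.
Then 2 − z = 2 − (z₀ + w) = (2 − z₀) − w = 9 − w.
f(z) = 1/(9 − w)^2 = (1/(9)^2) · (1 − w/(9))^{−2}.
By the binomial series (1−u)^{−2} = Σ_{n≥0} C(n+1, 1) u^n for |u|<1, with u = w/(9):
  c_n = C(n+1, 1) / (9)^(n+2).
  c_0 = 1/(9)^2 = 1/81.
  c_1 = 2/(9)^3 = 2/729.
  c_2 = 3/(9)^4 = 1/2187.
  c_3 = 4/(9)^5 = 4/59049.
The series is valid for |w/d| < 1, i.e. |z − z₀| < |d|.
Radius of convergence: R = |2 − z₀| = |9| = 9 (distance from z₀ to the singularity z = 2).

c_0 = 1/81, c_1 = 2/729, c_2 = 1/2187, c_3 = 4/59049; R = 9.


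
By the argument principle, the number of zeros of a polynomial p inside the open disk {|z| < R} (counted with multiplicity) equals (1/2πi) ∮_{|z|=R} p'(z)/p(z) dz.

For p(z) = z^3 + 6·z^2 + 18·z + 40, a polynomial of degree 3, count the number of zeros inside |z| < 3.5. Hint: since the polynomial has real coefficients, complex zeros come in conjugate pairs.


The zeros of p are: -4, (-1 + 3i), (-1 - 3i).
Their magnitudes are: 4, 3.162, 3.162.
Zeros with |z| < R = 3.5: (-1 + 3i), (-1 - 3i).
Count = 2.
By the argument principle, (1/2πi) ∮_{|z|=R} p'(z)/p(z) dz equals exactly this count.

Number of zeros inside |z| < 3.5: 2.


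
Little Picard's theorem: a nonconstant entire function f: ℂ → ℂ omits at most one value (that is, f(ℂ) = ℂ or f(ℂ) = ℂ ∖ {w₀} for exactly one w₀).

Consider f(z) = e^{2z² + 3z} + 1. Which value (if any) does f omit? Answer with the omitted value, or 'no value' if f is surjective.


Little Picard bounds the complement of f(ℂ) to at most one point.
The exponent g(z) = 2z² + 3z is a nonconstant polynomial, hence surjective onto ℂ. So e^{g(z)} takes every value in {e^w : w ∈ ℂ} = ℂ ∖ {0}. Adding 1 shifts the range to ℂ ∖ {1}. f omits exactly 1.

Omitted value: 1.


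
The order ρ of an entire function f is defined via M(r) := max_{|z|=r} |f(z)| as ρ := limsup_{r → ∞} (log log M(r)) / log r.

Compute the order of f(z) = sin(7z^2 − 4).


Write sin(w) = (e^{iw} ± e^{−iw})/(2 or 2i), so |sin(w)| ≤ e^{|w|}. With w = 7z^2 − 4, |w| ≤ 7r^2 + 4 on |z|=r, giving M(r) ≤ e^{7r^2 + 4} and ρ ≤ 2. For the lower bound, choose z on |z|=r with 7z^2 purely imaginary of modulus 7r^2; then |sin(7z^2 − 4)| grows like e^{7r^2}/2, so ρ ≥ 2. Hence ρ = 2.
Therefore ρ = 2.

Order ρ = 2.


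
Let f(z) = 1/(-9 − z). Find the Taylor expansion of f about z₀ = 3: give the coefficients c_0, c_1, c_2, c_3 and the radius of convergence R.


Let w = z − z₀, so z = z₀ + w.
Then -9 − z = -9 − (z₀ + w) = (-9 − z₀) − w = -12 − w.
f(z) = 1/(-12 − w) = (1/(-12)) · 1/(1 − w/(-12)) = Σ_{n≥0} w^n / (-12)^(n+1).
So c_n = 1/(-12)^(n+1):
  c_0 = 1/(-12)^1 = -1/12.
  c_1 = 1/(-12)^2 = 1/144.
  c_2 = 1/(-12)^3 = -1/1728.
  c_3 = 1/(-12)^4 = 1/20736.
The series is valid for |w/d| < 1, i.e. |z − z₀| < |d|.
Radius of convergence: R = |-9 − z₀| = |-12| = 12 (distance from z₀ to the singularity z = -9).

c_0 = -1/12, c_1 = 1/144, c_2 = -1/1728, c_3 = 1/20736; R = 12.


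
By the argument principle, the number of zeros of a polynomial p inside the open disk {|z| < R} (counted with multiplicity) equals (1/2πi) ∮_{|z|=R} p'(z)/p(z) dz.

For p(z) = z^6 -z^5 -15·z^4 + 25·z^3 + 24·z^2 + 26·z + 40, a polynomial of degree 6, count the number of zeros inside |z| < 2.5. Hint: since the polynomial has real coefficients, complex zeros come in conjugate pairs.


The zeros of p are: -1, -4, (3 + 1i), (3 - 1i), (0 + 1i), (0 - 1i).
Their magnitudes are: 1, 4, 3.162, 3.162, 1, 1.
Zeros with |z| < R = 2.5: -1, (0 + 1i), (0 - 1i).
Count = 3.
By the argument principle, (1/2πi) ∮_{|z|=R} p'(z)/p(z) dz equals exactly this count.

Number of zeros inside |z| < 2.5: 3.


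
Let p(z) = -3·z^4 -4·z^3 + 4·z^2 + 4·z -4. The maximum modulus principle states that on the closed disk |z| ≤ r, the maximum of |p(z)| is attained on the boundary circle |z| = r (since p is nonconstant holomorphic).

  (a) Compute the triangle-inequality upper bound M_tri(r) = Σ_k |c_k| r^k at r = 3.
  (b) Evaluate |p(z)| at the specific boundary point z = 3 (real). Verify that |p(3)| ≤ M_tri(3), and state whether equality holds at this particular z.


Coefficients: c_0 = -4, c_1 = 4, c_2 = 4, c_3 = -4, c_4 = -3. Radius r = 3.
Part (a). Triangle bound: M_tri(r) = Σ_k |c_k| r^k
  = |-4|·3^0 + |4|·3^1 + |4|·3^2 + |-4|·3^3 + |-3|·3^4
  = 4 + 12 + 36 + 108 + 243 = 403.
This bounds M(r) := max_{|z|=r} |p(z)| from above; equality holds iff all terms c_k z^k can be made to align in phase at a single z on |z|=r.
Part (b). At z = 3 (real, on the circle |z| = r):
  p(3) = (-4)·3^0 + (4)·3^1 + (4)·3^2 + (-4)·3^3 + (-3)·3^4 = -307.
  |p(3)| = 307.
Check: |p(3)| = 307 ≤ 403 = M_tri(3). ✓ Equality does not hold at z = 3 (the coefficients have mixed signs, so the terms do not all align in phase there).

M_tri(3) = 403; |p(3)| = 307; equality at z=3: no.


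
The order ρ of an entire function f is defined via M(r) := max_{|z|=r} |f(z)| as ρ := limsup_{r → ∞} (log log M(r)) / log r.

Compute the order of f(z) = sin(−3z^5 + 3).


Write sin(w) = (e^{iw} ± e^{−iw})/(2 or 2i), so |sin(w)| ≤ e^{|w|}. With w = −3z^5 + 3, |w| ≤ 3r^5 + 3 on |z|=r, giving M(r) ≤ e^{3r^5 + 3} and ρ ≤ 5. For the lower bound, choose z on |z|=r with -3z^5 purely imaginary of modulus 3r^5; then |sin(−3z^5 + 3)| grows like e^{3r^5}/2, so ρ ≥ 5. Hence ρ = 5.
Therefore ρ = 5.

Order ρ = 5.


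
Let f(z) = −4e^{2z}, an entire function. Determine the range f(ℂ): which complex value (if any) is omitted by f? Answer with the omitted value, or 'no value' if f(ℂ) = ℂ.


Little Picard bounds the complement of f(ℂ) to at most one point.
e^{2z} is never zero on ℂ, so -4·e^{2z} takes every value in ℂ ∖ {0}. Adding 0 shifts the range to ℂ ∖ {0}. Thus f omits exactly the value 0.

Omitted value: 0.


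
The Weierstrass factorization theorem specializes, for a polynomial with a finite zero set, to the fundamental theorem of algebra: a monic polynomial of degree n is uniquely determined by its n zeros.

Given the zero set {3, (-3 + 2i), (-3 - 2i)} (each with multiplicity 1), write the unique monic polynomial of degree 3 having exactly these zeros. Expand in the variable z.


The polynomial is p(z) = ∏_{α ∈ S} (z − α), where S = {3, (-3 + 2i), (-3 - 2i)}.
Expanding the product yields: p(z) = z^3 + 3·z^2 -5·z -39.
Note conjugate pairs combine to real quadratics: (z − (-3+2i))(z − (-3−2i)) = z² + 6z + 13.
The resulting polynomial has degree 3 and real coefficients as required.

p(z) = z^3 + 3·z^2 -5·z -39.


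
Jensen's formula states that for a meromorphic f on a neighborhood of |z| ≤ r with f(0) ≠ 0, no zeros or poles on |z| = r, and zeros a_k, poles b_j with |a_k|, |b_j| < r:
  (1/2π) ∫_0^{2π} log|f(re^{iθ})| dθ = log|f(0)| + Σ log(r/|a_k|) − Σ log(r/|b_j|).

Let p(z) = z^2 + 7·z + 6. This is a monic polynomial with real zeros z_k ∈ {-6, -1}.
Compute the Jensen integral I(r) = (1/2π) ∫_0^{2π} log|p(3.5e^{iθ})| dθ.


Zeros: -6, -1; r = 3.5.
Inside |z| < r: -1. Outside (|z| ≥ r): -6.
p(0) = 6, so log|p(0)| = log(6) = 1.7918.
Apply Jensen: I(r) = log|p(0)| + Σ_k log(r/|z_k|), summed over zeros inside |z| < r.
  log(r/|z_k|) for z_k = -1: log(3.5/1) = 1.2528
  Outside zeros (-6) contribute nothing to the Jensen sum.
Sum over inside zeros: 1.2528.
I(r) = log|p(0)| + (inside sum) = 1.7918 + 1.2528 = 3.0445.
Note: since some zeros are outside |z| ≤ r, the simplified n·log(r) form does NOT apply — only the inside zeros contribute.

I(r) ≈ 3.0445.


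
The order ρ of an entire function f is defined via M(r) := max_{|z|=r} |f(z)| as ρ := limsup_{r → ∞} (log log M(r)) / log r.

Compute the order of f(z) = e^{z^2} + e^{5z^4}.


Each summand is entire of order 2 and 4 respectively (as in the single-exponential case). The order of a sum is at most the max of the orders, so ρ ≤ 4. For the lower bound: on |z|=r choose arg z so that 5z^4 is real positive; then |e^{5z^4}| = e^{5r^4} while |e^{1z^2}| ≤ e^{1r^2} = o(e^{5r^4}). So |f| ≥ e^{5r^4}(1 − o(1)) and ρ ≥ 4. Hence ρ = max(2, 4) = 4.
Therefore ρ = 4.

Order ρ = 4.


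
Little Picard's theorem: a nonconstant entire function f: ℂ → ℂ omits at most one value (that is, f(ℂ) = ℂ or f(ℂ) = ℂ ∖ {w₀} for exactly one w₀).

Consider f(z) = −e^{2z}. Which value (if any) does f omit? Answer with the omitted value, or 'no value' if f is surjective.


Little Picard bounds the complement of f(ℂ) to at most one point.
e^{2z} is never zero on ℂ, so -1·e^{2z} takes every value in ℂ ∖ {0}. Adding 0 shifts the range to ℂ ∖ {0}. Thus f omits exactly the value 0.

Omitted value: 0.


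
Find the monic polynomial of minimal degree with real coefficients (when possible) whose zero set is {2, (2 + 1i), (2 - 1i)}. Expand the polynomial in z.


The polynomial is p(z) = ∏_{α ∈ S} (z − α), where S = {2, (2 + 1i), (2 - 1i)}.
Expanding the product yields: p(z) = z^3 -6·z^2 + 13·z -10.
Note conjugate pairs combine to real quadratics: (z − (2+1i))(z − (2−1i)) = z² − 4z + 5.
The resulting polynomial has degree 3 and real coefficients as required.

p(z) = z^3 -6·z^2 + 13·z -10.


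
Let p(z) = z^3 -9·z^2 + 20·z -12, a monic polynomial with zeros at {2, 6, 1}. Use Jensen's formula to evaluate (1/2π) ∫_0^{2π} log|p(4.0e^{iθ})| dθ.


Zeros: 1, 2, 6; r = 4.0.
Inside |z| < r: 1, 2. Outside (|z| ≥ r): 6.
p(0) = -12, so log|p(0)| = log(12) = 2.4849.
Apply Jensen: I(r) = log|p(0)| + Σ_k log(r/|z_k|), summed over zeros inside |z| < r.
  log(r/|z_k|) for z_k = 2: log(4.0/2) = 0.6931
  log(r/|z_k|) for z_k = 1: log(4.0/1) = 1.3863
  Outside zeros (6) contribute nothing to the Jensen sum.
Sum over inside zeros: 2.0794.
I(r) = log|p(0)| + (inside sum) = 2.4849 + 2.0794 = 4.5643.
Note: since some zeros are outside |z| ≤ r, the simplified n·log(r) form does NOT apply — only the inside zeros contribute.

I(r) ≈ 4.5643.


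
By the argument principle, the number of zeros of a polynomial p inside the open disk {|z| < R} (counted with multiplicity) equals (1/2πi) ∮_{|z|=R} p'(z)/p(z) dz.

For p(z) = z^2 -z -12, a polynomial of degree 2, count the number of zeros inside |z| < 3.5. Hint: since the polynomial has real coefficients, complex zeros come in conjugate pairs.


The zeros of p are: 4, -3.
Their magnitudes are: 4, 3.
Zeros with |z| < R = 3.5: -3.
Count = 1.
By the argument principle, (1/2πi) ∮_{|z|=R} p'(z)/p(z) dz equals exactly this count.

Number of zeros inside |z| < 3.5: 1.


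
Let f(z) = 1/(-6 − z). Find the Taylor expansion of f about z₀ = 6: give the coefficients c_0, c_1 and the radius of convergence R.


Let w = z − z₀, so z = z₀ + w.
Then -6 − z = -6 − (z₀ + w) = (-6 − z₀) − w = -12 − w.
f(z) = 1/(-12 − w) = (1/(-12)) · 1/(1 − w/(-12)) = Σ_{n≥0} w^n / (-12)^(n+1).
So c_n = 1/(-12)^(n+1):
  c_0 = 1/(-12)^1 = -1/12.
  c_1 = 1/(-12)^2 = 1/144.
The series is valid for |w/d| < 1, i.e. |z − z₀| < |d|.
Radius of convergence: R = |-6 − z₀| = |-12| = 12 (distance from z₀ to the singularity z = -6).

c_0 = -1/12, c_1 = 1/144; R = 12.


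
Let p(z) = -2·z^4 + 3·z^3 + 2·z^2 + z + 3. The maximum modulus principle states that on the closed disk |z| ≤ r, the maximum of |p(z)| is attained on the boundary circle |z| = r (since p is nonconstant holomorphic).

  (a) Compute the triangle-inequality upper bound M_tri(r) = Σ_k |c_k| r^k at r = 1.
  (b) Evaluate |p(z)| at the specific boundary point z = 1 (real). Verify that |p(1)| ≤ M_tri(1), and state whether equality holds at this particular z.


Coefficients: c_0 = 3, c_1 = 1, c_2 = 2, c_3 = 3, c_4 = -2. Radius r = 1.
Part (a). Triangle bound: M_tri(r) = Σ_k |c_k| r^k
  = |3|·1^0 + |1|·1^1 + |2|·1^2 + |3|·1^3 + |-2|·1^4
  = 3 + 1 + 2 + 3 + 2 = 11.
This bounds M(r) := max_{|z|=r} |p(z)| from above; equality holds iff all terms c_k z^k can be made to align in phase at a single z on |z|=r.
Part (b). At z = 1 (real, on the circle |z| = r):
  p(1) = (3)·1^0 + (1)·1^1 + (2)·1^2 + (3)·1^3 + (-2)·1^4 = 7.
  |p(1)| = 7.
Check: |p(1)| = 7 ≤ 11 = M_tri(1). ✓ Equality does not hold at z = 1 (the coefficients have mixed signs, so the terms do not all align in phase there).

M_tri(1) = 11; |p(1)| = 7; equality at z=1: no.


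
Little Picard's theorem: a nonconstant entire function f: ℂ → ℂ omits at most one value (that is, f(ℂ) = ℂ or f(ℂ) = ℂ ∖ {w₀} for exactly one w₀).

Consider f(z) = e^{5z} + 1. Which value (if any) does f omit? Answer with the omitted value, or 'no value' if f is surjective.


Little Picard bounds the complement of f(ℂ) to at most one point.
e^{5z} is never zero on ℂ, so 1·e^{5z} takes every value in ℂ ∖ {0}. Adding 1 shifts the range to ℂ ∖ {1}. Thus f omits exactly the value 1.

Omitted value: 1.


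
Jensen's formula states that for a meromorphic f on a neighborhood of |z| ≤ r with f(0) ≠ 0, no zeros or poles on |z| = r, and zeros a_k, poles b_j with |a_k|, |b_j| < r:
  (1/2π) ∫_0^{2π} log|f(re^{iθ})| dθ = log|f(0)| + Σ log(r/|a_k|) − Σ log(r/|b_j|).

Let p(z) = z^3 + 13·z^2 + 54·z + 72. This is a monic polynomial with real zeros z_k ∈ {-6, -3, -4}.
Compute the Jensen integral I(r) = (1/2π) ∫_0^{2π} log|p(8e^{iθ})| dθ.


Zeros: -6, -4, -3; r = 8.
Inside |z| < r: -6, -4, -3. Outside (|z| ≥ r): ∅.
p(0) = 72, so log|p(0)| = log(72) = 4.2767.
Apply Jensen: I(r) = log|p(0)| + Σ_k log(r/|z_k|), summed over zeros inside |z| < r.
  log(r/|z_k|) for z_k = -6: log(8/6) = 0.2877
  log(r/|z_k|) for z_k = -3: log(8/3) = 0.9808
  log(r/|z_k|) for z_k = -4: log(8/4) = 0.6931
Sum over inside zeros: 1.9617.
I(r) = log|p(0)| + (inside sum) = 4.2767 + 1.9617 = 6.2383.
Closed form (all zeros inside, monic): I(r) = n·log(r) = 3·log(8) = 6.2383. ✓

I(r) ≈ 6.2383.


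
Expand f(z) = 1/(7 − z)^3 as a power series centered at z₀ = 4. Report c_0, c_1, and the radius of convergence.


Let w = z − z₀, so z = z₀ + w.
Then 7 − z = 7 − (z₀ + w) = (7 − z₀) − w = 3 − w.
f(z) = 1/(3 − w)^3 = (1/(3)^3) · (1 − w/(3))^{−3}.
By the binomial series (1−u)^{−3} = Σ_{n≥0} C(n+2, 2) u^n for |u|<1, with u = w/(3):
  c_n = C(n+2, 2) / (3)^(n+3).
  c_0 = 1/(3)^3 = 1/27.
  c_1 = 3/(3)^4 = 1/27.
The series is valid for |w/d| < 1, i.e. |z − z₀| < |d|.
Radius of convergence: R = |7 − z₀| = |3| = 3 (distance from z₀ to the singularity z = 7).

c_0 = 1/27, c_1 = 1/27; R = 3.


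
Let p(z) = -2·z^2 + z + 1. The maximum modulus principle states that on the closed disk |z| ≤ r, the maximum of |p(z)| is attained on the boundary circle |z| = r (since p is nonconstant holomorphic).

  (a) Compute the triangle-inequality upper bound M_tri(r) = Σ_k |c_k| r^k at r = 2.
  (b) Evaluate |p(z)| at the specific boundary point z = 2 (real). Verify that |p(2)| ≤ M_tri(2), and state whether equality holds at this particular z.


Coefficients: c_0 = 1, c_1 = 1, c_2 = -2. Radius r = 2.
Part (a). Triangle bound: M_tri(r) = Σ_k |c_k| r^k
  = |1|·2^0 + |1|·2^1 + |-2|·2^2
  = 1 + 2 + 8 = 11.
This bounds M(r) := max_{|z|=r} |p(z)| from above; equality holds iff all terms c_k z^k can be made to align in phase at a single z on |z|=r.
Part (b). At z = 2 (real, on the circle |z| = r):
  p(2) = (1)·2^0 + (1)·2^1 + (-2)·2^2 = -5.
  |p(2)| = 5.
Check: |p(2)| = 5 ≤ 11 = M_tri(2). ✓ Equality does not hold at z = 2 (the coefficients have mixed signs, so the terms do not all align in phase there).

M_tri(2) = 11; |p(2)| = 5; equality at z=2: no.


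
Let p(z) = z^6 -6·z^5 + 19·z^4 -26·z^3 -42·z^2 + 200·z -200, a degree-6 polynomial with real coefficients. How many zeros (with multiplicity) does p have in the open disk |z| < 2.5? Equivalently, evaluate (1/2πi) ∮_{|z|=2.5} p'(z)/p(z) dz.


The zeros of p are: (2 + 1i), (2 - 1i), (1 + 3i), (1 - 3i), 2, -2.
Their magnitudes are: 2.236, 2.236, 3.162, 3.162, 2, 2.
Zeros with |z| < R = 2.5: (2 + 1i), (2 - 1i), 2, -2.
Count = 4.
By the argument principle, (1/2πi) ∮_{|z|=R} p'(z)/p(z) dz equals exactly this count.

Number of zeros inside |z| < 2.5: 4.


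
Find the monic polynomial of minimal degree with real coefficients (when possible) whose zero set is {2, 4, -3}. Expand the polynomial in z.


The polynomial is p(z) = ∏_{α ∈ S} (z − α), where S = {2, 4, -3}.
Expanding the product yields: p(z) = z^3 -3·z^2 -10·z + 24.
The resulting polynomial has degree 3 and real coefficients as required.

p(z) = z^3 -3·z^2 -10·z + 24.


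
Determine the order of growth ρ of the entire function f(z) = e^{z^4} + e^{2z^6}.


Each summand is entire of order 4 and 6 respectively (as in the single-exponential case). The order of a sum is at most the max of the orders, so ρ ≤ 6. For the lower bound: on |z|=r choose arg z so that 2z^6 is real positive; then |e^{2z^6}| = e^{2r^6} while |e^{1z^4}| ≤ e^{1r^4} = o(e^{2r^6}). So |f| ≥ e^{2r^6}(1 − o(1)) and ρ ≥ 6. Hence ρ = max(4, 6) = 6.
Therefore ρ = 6.

Order ρ = 6.


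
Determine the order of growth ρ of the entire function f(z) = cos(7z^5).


Write cos(w) = (e^{iw} ± e^{−iw})/(2 or 2i), so |cos(w)| ≤ e^{|w|}. With w = 7z^5, |w| ≤ 7r^5 + 0 on |z|=r, giving M(r) ≤ e^{7r^5 + 0} and ρ ≤ 5. For the lower bound, choose z on |z|=r with 7z^5 purely imaginary of modulus 7r^5; then |cos(7z^5)| grows like e^{7r^5}/2, so ρ ≥ 5. Hence ρ = 5.
Therefore ρ = 5.

Order ρ = 5.


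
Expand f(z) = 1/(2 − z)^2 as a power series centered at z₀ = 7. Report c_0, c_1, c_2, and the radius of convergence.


Let w = z − z₀, so z = z₀ + w.
Then 2 − z = 2 − (z₀ + w) = (2 − z₀) − w = -5 − w.
f(z) = 1/(-5 − w)^2 = (1/(-5)^2) · (1 − w/(-5))^{−2}.
By the binomial series (1−u)^{−2} = Σ_{n≥0} C(n+1, 1) u^n for |u|<1, with u = w/(-5):
  c_n = C(n+1, 1) / (-5)^(n+2).
  c_0 = 1/(-5)^2 = 1/25.
  c_1 = 2/(-5)^3 = -2/125.
  c_2 = 3/(-5)^4 = 3/625.
The series is valid for |w/d| < 1, i.e. |z − z₀| < |d|.
Radius of convergence: R = |2 − z₀| = |-5| = 5 (distance from z₀ to the singularity z = 2).

c_0 = 1/25, c_1 = -2/125, c_2 = 3/625; R = 5.


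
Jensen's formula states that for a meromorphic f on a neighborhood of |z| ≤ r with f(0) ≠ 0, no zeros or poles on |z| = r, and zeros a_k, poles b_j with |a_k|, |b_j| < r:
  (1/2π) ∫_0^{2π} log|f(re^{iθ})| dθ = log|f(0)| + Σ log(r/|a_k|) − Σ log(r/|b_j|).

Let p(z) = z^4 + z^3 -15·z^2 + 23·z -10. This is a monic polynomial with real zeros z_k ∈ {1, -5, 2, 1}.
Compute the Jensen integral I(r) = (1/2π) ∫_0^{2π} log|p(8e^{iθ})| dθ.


Zeros: -5, 1, 1, 2; r = 8.
Inside |z| < r: -5, 1, 1, 2. Outside (|z| ≥ r): ∅.
p(0) = -10, so log|p(0)| = log(10) = 2.3026.
Apply Jensen: I(r) = log|p(0)| + Σ_k log(r/|z_k|), summed over zeros inside |z| < r.
  log(r/|z_k|) for z_k = 1: log(8/1) = 2.0794
  log(r/|z_k|) for z_k = -5: log(8/5) = 0.4700
  log(r/|z_k|) for z_k = 2: log(8/2) = 1.3863
  log(r/|z_k|) for z_k = 1: log(8/1) = 2.0794
Sum over inside zeros: 6.0152.
I(r) = log|p(0)| + (inside sum) = 2.3026 + 6.0152 = 8.3178.
Closed form (all zeros inside, monic): I(r) = n·log(r) = 4·log(8) = 8.3178. ✓

I(r) ≈ 8.3178.


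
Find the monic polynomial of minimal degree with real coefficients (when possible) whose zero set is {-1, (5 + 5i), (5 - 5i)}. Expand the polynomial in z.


The polynomial is p(z) = ∏_{α ∈ S} (z − α), where S = {-1, (5 + 5i), (5 - 5i)}.
Expanding the product yields: p(z) = z^3 -9·z^2 + 40·z + 50.
Note conjugate pairs combine to real quadratics: (z − (5+5i))(z − (5−5i)) = z² − 10z + 50.
The resulting polynomial has degree 3 and real coefficients as required.

p(z) = z^3 -9·z^2 + 40·z + 50.


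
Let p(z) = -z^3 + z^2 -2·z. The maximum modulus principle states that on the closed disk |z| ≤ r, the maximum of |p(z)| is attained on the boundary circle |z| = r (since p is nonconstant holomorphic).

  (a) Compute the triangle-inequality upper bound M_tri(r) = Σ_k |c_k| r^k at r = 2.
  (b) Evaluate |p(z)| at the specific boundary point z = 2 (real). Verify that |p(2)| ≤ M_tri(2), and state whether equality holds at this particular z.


Coefficients: c_0 = 0, c_1 = -2, c_2 = 1, c_3 = -1. Radius r = 2.
Part (a). Triangle bound: M_tri(r) = Σ_k |c_k| r^k
  = |0|·2^0 + |-2|·2^1 + |1|·2^2 + |-1|·2^3
  = 0 + 4 + 4 + 8 = 16.
This bounds M(r) := max_{|z|=r} |p(z)| from above; equality holds iff all terms c_k z^k can be made to align in phase at a single z on |z|=r.
Part (b). At z = 2 (real, on the circle |z| = r):
  p(2) = (0)·2^0 + (-2)·2^1 + (1)·2^2 + (-1)·2^3 = -8.
  |p(2)| = 8.
Check: |p(2)| = 8 ≤ 16 = M_tri(2). ✓ Equality does not hold at z = 2 (the coefficients have mixed signs, so the terms do not all align in phase there).

M_tri(2) = 16; |p(2)| = 8; equality at z=2: no.


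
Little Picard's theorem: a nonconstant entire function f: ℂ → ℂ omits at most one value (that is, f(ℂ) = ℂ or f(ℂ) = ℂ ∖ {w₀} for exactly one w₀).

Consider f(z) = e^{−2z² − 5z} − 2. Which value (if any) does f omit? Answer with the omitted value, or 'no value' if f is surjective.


Little Picard bounds the complement of f(ℂ) to at most one point.
The exponent g(z) = −2z² − 5z is a nonconstant polynomial, hence surjective onto ℂ. So e^{g(z)} takes every value in {e^w : w ∈ ℂ} = ℂ ∖ {0}. Adding -2 shifts the range to ℂ ∖ {-2}. f omits exactly -2.

Omitted value: -2.


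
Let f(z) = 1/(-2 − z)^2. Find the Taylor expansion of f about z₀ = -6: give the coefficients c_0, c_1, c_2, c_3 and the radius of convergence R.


Let w = z − z₀, so z = z₀ + w.
Then -2 − z = -2 − (z₀ + w) = (-2 − z₀) − w = 4 − w.
f(z) = 1/(4 − w)^2 = (1/(4)^2) · (1 − w/(4))^{−2}.
By the binomial series (1−u)^{−2} = Σ_{n≥0} C(n+1, 1) u^n for |u|<1, with u = w/(4):
  c_n = C(n+1, 1) / (4)^(n+2).
  c_0 = 1/(4)^2 = 1/16.
  c_1 = 2/(4)^3 = 1/32.
  c_2 = 3/(4)^4 = 3/256.
  c_3 = 4/(4)^5 = 1/256.
The series is valid for |w/d| < 1, i.e. |z − z₀| < |d|.
Radius of convergence: R = |-2 − z₀| = |4| = 4 (distance from z₀ to the singularity z = -2).

c_0 = 1/16, c_1 = 1/32, c_2 = 3/256, c_3 = 1/256; R = 4.


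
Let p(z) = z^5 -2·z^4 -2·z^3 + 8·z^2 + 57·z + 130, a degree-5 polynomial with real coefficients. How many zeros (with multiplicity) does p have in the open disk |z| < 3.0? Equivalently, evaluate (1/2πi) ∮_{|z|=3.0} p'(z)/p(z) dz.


The zeros of p are: -2, (3 + 2i), (3 - 2i), (-1 + 2i), (-1 - 2i).
Their magnitudes are: 2, 3.606, 3.606, 2.236, 2.236.
Zeros with |z| < R = 3.0: -2, (-1 + 2i), (-1 - 2i).
Count = 3.
By the argument principle, (1/2πi) ∮_{|z|=R} p'(z)/p(z) dz equals exactly this count.

Number of zeros inside |z| < 3.0: 3.


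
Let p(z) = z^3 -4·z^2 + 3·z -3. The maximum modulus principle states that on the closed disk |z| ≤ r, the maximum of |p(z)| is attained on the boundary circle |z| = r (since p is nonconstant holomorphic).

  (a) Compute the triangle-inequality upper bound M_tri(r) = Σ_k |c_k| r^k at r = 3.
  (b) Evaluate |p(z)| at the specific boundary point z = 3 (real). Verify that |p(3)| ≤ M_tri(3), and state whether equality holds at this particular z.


Coefficients: c_0 = -3, c_1 = 3, c_2 = -4, c_3 = 1. Radius r = 3.
Part (a). Triangle bound: M_tri(r) = Σ_k |c_k| r^k
  = |-3|·3^0 + |3|·3^1 + |-4|·3^2 + |1|·3^3
  = 3 + 9 + 36 + 27 = 75.
This bounds M(r) := max_{|z|=r} |p(z)| from above; equality holds iff all terms c_k z^k can be made to align in phase at a single z on |z|=r.
Part (b). At z = 3 (real, on the circle |z| = r):
  p(3) = (-3)·3^0 + (3)·3^1 + (-4)·3^2 + (1)·3^3 = -3.
  |p(3)| = 3.
Check: |p(3)| = 3 ≤ 75 = M_tri(3). ✓ Equality does not hold at z = 3 (the coefficients have mixed signs, so the terms do not all align in phase there).

M_tri(3) = 75; |p(3)| = 3; equality at z=3: no.


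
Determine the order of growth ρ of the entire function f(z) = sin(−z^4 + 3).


Write sin(w) = (e^{iw} ± e^{−iw})/(2 or 2i), so |sin(w)| ≤ e^{|w|}. With w = −z^4 + 3, |w| ≤ 1r^4 + 3 on |z|=r, giving M(r) ≤ e^{1r^4 + 3} and ρ ≤ 4. For the lower bound, choose z on |z|=r with -1z^4 purely imaginary of modulus 1r^4; then |sin(−z^4 + 3)| grows like e^{1r^4}/2, so ρ ≥ 4. Hence ρ = 4.
Therefore ρ = 4.

Order ρ = 4.


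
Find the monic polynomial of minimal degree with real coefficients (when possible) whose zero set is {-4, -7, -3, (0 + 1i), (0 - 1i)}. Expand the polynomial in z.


The polynomial is p(z) = ∏_{α ∈ S} (z − α), where S = {-4, -7, -3, (0 + 1i), (0 - 1i)}.
Expanding the product yields: p(z) = z^5 + 14·z^4 + 62·z^3 + 98·z^2 + 61·z + 84.
Note conjugate pairs combine to real quadratics: (z − (0+1i))(z − (0−1i)) = z² + 1.
The resulting polynomial has degree 5 and real coefficients as required.

p(z) = z^5 + 14·z^4 + 62·z^3 + 98·z^2 + 61·z + 84.


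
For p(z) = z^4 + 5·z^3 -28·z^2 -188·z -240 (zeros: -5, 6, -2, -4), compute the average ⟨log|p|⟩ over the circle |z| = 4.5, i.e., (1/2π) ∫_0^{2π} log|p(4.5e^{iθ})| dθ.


Zeros: -5, -4, -2, 6; r = 4.5.
Inside |z| < r: -4, -2. Outside (|z| ≥ r): -5, 6.
p(0) = -240, so log|p(0)| = log(240) = 5.4806.
Apply Jensen: I(r) = log|p(0)| + Σ_k log(r/|z_k|), summed over zeros inside |z| < r.
  log(r/|z_k|) for z_k = -2: log(4.5/2) = 0.8109
  log(r/|z_k|) for z_k = -4: log(4.5/4) = 0.1178
  Outside zeros (-5, 6) contribute nothing to the Jensen sum.
Sum over inside zeros: 0.9287.
I(r) = log|p(0)| + (inside sum) = 5.4806 + 0.9287 = 6.4094.
Note: since some zeros are outside |z| ≤ r, the simplified n·log(r) form does NOT apply — only the inside zeros contribute.

I(r) ≈ 6.4094.


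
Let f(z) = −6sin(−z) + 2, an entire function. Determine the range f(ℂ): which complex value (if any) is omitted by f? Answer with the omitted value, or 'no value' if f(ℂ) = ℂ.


Little Picard bounds the complement of f(ℂ) to at most one point.
sin is entire and surjective onto ℂ: for every w ∈ ℂ, sin(ζ) = w has a solution ζ ∈ ℂ (e.g., via the complex inverse arcsin). With ζ = −z this gives z = ζ/(-1). Then -6·sin(−z) takes every value in -6·ℂ = ℂ, and adding 2 is a bijection of ℂ. So f is surjective and omits no value. (Note: only on the real line is sin bounded by [−1, 1].)

Omitted value: no value.


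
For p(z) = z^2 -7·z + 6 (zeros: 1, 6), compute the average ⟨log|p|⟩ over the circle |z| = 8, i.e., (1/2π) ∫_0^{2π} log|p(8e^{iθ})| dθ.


Zeros: 1, 6; r = 8.
Inside |z| < r: 1, 6. Outside (|z| ≥ r): ∅.
p(0) = 6, so log|p(0)| = log(6) = 1.7918.
Apply Jensen: I(r) = log|p(0)| + Σ_k log(r/|z_k|), summed over zeros inside |z| < r.
  log(r/|z_k|) for z_k = 1: log(8/1) = 2.0794
  log(r/|z_k|) for z_k = 6: log(8/6) = 0.2877
Sum over inside zeros: 2.3671.
I(r) = log|p(0)| + (inside sum) = 1.7918 + 2.3671 = 4.1589.
Closed form (all zeros inside, monic): I(r) = n·log(r) = 2·log(8) = 4.1589. ✓

I(r) ≈ 4.1589.


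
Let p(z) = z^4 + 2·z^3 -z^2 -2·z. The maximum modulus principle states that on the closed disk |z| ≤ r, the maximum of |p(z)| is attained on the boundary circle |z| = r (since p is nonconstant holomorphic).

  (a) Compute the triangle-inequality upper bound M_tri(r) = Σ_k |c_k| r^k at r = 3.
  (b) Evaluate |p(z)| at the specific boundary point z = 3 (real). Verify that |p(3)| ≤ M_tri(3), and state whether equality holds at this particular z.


Coefficients: c_0 = 0, c_1 = -2, c_2 = -1, c_3 = 2, c_4 = 1. Radius r = 3.
Part (a). Triangle bound: M_tri(r) = Σ_k |c_k| r^k
  = |0|·3^0 + |-2|·3^1 + |-1|·3^2 + |2|·3^3 + |1|·3^4
  = 0 + 6 + 9 + 54 + 81 = 150.
This bounds M(r) := max_{|z|=r} |p(z)| from above; equality holds iff all terms c_k z^k can be made to align in phase at a single z on |z|=r.
Part (b). At z = 3 (real, on the circle |z| = r):
  p(3) = (0)·3^0 + (-2)·3^1 + (-1)·3^2 + (2)·3^3 + (1)·3^4 = 120.
  |p(3)| = 120.
Check: |p(3)| = 120 ≤ 150 = M_tri(3). ✓ Equality does not hold at z = 3 (the coefficients have mixed signs, so the terms do not all align in phase there).

M_tri(3) = 150; |p(3)| = 120; equality at z=3: no.


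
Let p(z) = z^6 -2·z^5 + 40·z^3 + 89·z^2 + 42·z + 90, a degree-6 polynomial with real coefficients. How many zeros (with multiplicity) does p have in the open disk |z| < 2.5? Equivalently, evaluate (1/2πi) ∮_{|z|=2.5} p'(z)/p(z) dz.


The zeros of p are: (0 + 1i), (0 - 1i), (-2 + 1i), (-2 - 1i), (3 + 3i), (3 - 3i).
Their magnitudes are: 1, 1, 2.236, 2.236, 4.243, 4.243.
Zeros with |z| < R = 2.5: (0 + 1i), (0 - 1i), (-2 + 1i), (-2 - 1i).
Count = 4.
By the argument principle, (1/2πi) ∮_{|z|=R} p'(z)/p(z) dz equals exactly this count.

Number of zeros inside |z| < 2.5: 4.


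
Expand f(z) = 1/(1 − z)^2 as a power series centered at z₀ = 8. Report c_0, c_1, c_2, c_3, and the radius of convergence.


Let w = z − z₀, so z = z₀ + w.
Then 1 − z = 1 − (z₀ + w) = (1 − z₀) − w = -7 − w.
f(z) = 1/(-7 − w)^2 = (1/(-7)^2) · (1 − w/(-7))^{−2}.
By the binomial series (1−u)^{−2} = Σ_{n≥0} C(n+1, 1) u^n for |u|<1, with u = w/(-7):
  c_n = C(n+1, 1) / (-7)^(n+2).
  c_0 = 1/(-7)^2 = 1/49.
  c_1 = 2/(-7)^3 = -2/343.
  c_2 = 3/(-7)^4 = 3/2401.
  c_3 = 4/(-7)^5 = -4/16807.
The series is valid for |w/d| < 1, i.e. |z − z₀| < |d|.
Radius of convergence: R = |1 − z₀| = |-7| = 7 (distance from z₀ to the singularity z = 1).

c_0 = 1/49, c_1 = -2/343, c_2 = 3/2401, c_3 = -4/16807; R = 7.
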